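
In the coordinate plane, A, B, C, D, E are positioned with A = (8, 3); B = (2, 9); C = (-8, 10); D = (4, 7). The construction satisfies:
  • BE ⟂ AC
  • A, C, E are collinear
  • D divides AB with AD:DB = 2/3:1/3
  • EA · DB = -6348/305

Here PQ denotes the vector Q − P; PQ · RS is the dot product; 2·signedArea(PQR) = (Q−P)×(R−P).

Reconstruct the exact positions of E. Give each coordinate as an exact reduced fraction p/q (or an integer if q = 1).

1. E_x = 232/305  [A, C, E are collinear ∩ BE ⟂ AC]
2. E_y = 1881/305  [A, C, E are collinear ∩ BE ⟂ AC]
   → E = (232/305, 1881/305)

E = (232/305, 1881/305)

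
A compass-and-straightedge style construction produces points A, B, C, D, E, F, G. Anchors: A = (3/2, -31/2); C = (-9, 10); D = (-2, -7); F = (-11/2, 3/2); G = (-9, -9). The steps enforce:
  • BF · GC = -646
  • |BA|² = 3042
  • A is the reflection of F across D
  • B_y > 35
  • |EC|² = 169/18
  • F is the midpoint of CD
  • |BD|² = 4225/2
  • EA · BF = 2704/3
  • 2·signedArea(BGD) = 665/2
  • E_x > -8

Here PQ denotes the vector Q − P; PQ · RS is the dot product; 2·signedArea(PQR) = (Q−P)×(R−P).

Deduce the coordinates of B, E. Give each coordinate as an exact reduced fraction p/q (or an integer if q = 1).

B = (-39/2, 71/2)
E = (-47/6, 43/6)

1. B_x = -39/2  [BF · GC = -646 ∩ 2·signedArea(BGD) = 665/2]
2. B_y = 71/2  [BF · GC = -646 ∩ 2·signedArea(BGD) = 665/2]
   → B = (-39/2, 71/2)
3. E_x = -47/6  [line -14·x + 34·y + -1060/3 = 0 ∩ |EC|² = 169/18]
4. E_y = 43/6  [line -14·x + 34·y + -1060/3 = 0 ∩ |EC|² = 169/18]
   → E = (-47/6, 43/6)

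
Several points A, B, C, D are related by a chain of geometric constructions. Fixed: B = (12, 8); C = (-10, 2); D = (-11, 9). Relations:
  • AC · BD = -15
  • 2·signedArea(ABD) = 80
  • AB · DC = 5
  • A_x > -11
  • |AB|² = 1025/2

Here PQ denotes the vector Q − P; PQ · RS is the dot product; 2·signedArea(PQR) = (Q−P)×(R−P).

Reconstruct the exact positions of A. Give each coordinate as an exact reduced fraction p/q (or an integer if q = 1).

1. A_x = -21/2  [AB · DC = 5 ∩ AC · BD = -15]
2. A_y = 11/2  [AB · DC = 5 ∩ AC · BD = -15]
   → A = (-21/2, 11/2)

A = (-21/2, 11/2)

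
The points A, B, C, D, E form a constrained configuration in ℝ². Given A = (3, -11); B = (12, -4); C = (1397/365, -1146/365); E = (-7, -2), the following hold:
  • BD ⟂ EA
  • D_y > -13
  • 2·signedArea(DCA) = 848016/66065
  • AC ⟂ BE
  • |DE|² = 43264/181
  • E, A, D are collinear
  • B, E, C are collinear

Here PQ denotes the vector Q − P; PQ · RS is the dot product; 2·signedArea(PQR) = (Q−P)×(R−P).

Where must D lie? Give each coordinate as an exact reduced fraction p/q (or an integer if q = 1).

D = (813/181, -2234/181)

1. D_x = 813/181  [E, A, D are collinear ∩ BD ⟂ EA]
2. D_y = -2234/181  [E, A, D are collinear ∩ BD ⟂ EA]
   → D = (813/181, -2234/181)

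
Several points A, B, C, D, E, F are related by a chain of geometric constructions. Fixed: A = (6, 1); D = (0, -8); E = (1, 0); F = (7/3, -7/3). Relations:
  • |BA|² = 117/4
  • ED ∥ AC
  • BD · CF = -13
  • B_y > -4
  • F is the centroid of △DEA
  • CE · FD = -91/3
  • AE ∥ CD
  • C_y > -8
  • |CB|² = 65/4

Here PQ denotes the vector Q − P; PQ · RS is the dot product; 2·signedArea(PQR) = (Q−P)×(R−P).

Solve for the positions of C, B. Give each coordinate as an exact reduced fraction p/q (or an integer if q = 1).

B = (3, -7/2)
C = (5, -7)

1. C_x = 5  [AE ∥ CD ∩ ED ∥ AC]
2. C_y = -7  [AE ∥ CD ∩ ED ∥ AC]
   → C = (5, -7)
3. B_x = 3  [line 8/3·x + -14/3·y + -73/3 = 0 ∩ |CB|² = 65/4]
4. B_y = -7/2  [line 8/3·x + -14/3·y + -73/3 = 0 ∩ |CB|² = 65/4]
   → B = (3, -7/2)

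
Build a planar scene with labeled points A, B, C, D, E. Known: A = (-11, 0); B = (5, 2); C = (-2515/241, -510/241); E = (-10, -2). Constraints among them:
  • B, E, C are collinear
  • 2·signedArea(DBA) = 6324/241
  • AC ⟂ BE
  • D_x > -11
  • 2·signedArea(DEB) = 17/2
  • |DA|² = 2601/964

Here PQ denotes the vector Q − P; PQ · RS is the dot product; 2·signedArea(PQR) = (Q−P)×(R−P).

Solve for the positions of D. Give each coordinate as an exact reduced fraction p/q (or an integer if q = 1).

1. D_x = -2549/241  [2·signedArea(DEB) = 17/2 ∩ 2·signedArea(DBA) = 6324/241]
2. D_y = -765/482  [2·signedArea(DEB) = 17/2 ∩ 2·signedArea(DBA) = 6324/241]
   → D = (-2549/241, -765/482)

D = (-2549/241, -765/482)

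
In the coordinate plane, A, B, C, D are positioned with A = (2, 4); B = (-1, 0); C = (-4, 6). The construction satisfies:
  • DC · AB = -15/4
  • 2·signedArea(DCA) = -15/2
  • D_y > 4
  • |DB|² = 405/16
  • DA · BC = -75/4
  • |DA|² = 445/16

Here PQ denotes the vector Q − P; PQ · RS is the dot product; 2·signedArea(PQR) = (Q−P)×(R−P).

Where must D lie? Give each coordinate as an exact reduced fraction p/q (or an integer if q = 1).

D = (-13/4, 9/2)

1. D_x = -13/4  [DC · AB = -15/4 ∩ 2·signedArea(DCA) = -15/2]
2. D_y = 9/2  [DC · AB = -15/4 ∩ 2·signedArea(DCA) = -15/2]
   → D = (-13/4, 9/2)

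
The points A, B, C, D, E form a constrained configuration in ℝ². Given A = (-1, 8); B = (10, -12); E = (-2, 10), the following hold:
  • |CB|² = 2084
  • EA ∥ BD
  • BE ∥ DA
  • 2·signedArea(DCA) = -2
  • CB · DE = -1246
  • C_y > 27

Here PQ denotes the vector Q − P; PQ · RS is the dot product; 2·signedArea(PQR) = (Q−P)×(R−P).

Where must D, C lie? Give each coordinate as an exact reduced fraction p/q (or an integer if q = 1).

1. D_x = 11  [BE ∥ DA ∩ EA ∥ BD]
2. D_y = -14  [BE ∥ DA ∩ EA ∥ BD]
   → D = (11, -14)
3. C_x = -12  [CB · DE = -1246 ∩ 2·signedArea(DCA) = -2]
4. C_y = 28  [CB · DE = -1246 ∩ 2·signedArea(DCA) = -2]
   → C = (-12, 28)

C = (-12, 28)
D = (11, -14)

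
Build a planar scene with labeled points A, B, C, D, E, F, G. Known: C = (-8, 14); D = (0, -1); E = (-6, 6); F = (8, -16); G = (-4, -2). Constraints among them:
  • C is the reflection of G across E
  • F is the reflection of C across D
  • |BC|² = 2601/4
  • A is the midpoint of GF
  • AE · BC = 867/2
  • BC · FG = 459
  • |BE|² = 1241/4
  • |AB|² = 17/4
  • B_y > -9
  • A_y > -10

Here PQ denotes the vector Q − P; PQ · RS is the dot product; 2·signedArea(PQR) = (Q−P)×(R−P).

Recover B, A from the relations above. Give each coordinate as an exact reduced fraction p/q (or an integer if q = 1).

A = (2, -9)
B = (4, -17/2)

1. A_x = 2  [A is the midpoint of GF]
2. A_y = -9  [A is the midpoint of GF]
   → A = (2, -9)
3. B_x = 4  [BC · FG = 459 ∩ AE · BC = 867/2]
4. B_y = -17/2  [BC · FG = 459 ∩ AE · BC = 867/2]
   → B = (4, -17/2)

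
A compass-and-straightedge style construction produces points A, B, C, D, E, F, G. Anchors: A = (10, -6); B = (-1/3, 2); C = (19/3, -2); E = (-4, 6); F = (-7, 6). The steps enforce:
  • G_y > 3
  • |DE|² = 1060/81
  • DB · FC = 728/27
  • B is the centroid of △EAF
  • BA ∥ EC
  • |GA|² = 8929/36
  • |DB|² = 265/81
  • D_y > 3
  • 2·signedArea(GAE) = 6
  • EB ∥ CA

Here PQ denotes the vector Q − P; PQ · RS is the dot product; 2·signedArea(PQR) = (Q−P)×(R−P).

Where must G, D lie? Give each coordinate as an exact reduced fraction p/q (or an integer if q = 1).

1. G_x = -13/6  [line -12·x + -14·y + 30 = 0 ∩ |GA|² = 8929/36]
2. G_y = 4  [line -12·x + -14·y + 30 = 0 ∩ |GA|² = 8929/36]
   → G = (-13/6, 4)
3. D_x = -14/9  [line -40/3·x + 8·y + -1280/27 = 0 ∩ |DB|² = 265/81]
4. D_y = 10/3  [line -40/3·x + 8·y + -1280/27 = 0 ∩ |DB|² = 265/81]
   → D = (-14/9, 10/3)

D = (-14/9, 10/3)
G = (-13/6, 4)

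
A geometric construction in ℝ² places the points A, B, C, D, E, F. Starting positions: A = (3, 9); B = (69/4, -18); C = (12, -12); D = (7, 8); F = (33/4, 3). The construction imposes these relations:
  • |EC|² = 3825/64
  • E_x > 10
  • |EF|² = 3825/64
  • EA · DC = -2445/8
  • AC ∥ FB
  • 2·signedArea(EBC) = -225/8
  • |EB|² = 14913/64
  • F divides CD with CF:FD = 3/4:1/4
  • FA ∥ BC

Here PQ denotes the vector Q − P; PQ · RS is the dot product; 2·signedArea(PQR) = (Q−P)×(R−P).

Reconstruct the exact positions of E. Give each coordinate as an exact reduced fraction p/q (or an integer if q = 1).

1. E_x = 81/8  [EA · DC = -2445/8 ∩ 2·signedArea(EBC) = -225/8]
2. E_y = -9/2  [EA · DC = -2445/8 ∩ 2·signedArea(EBC) = -225/8]
   → E = (81/8, -9/2)

E = (81/8, -9/2)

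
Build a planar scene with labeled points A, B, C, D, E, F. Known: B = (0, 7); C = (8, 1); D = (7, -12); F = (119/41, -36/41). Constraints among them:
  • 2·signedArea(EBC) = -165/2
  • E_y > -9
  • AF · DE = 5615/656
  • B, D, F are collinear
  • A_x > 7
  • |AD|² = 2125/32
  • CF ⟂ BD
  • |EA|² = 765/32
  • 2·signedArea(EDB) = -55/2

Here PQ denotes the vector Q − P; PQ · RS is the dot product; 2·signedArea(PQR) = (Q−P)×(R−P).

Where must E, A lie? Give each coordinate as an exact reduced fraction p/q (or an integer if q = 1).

A = (61/8, -31/8)
E = (29/4, -35/4)

1. E_x = 29/4  [2·signedArea(EDB) = -55/2 ∩ 2·signedArea(EBC) = -165/2]
2. E_y = -35/4  [2·signedArea(EDB) = -55/2 ∩ 2·signedArea(EBC) = -165/2]
   → E = (29/4, -35/4)
3. A_x = 61/8  [line -1/4·x + -13/4·y + -171/16 = 0 ∩ |EA|² = 765/32]
4. A_y = -31/8  [line -1/4·x + -13/4·y + -171/16 = 0 ∩ |EA|² = 765/32]
   → A = (61/8, -31/8)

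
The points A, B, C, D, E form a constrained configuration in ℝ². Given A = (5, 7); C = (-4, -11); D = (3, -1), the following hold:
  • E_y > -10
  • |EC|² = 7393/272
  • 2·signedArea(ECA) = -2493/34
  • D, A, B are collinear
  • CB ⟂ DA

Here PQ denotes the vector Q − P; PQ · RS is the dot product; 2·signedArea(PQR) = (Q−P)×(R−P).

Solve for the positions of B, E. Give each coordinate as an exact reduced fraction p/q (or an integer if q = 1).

B = (4/17, -205/17)
E = (63/68, -158/17)

1. B_x = 4/17  [D, A, B are collinear ∩ CB ⟂ DA]
2. B_y = -205/17  [D, A, B are collinear ∩ CB ⟂ DA]
   → B = (4/17, -205/17)
3. E_x = 63/68  [line -18·x + 9·y + 3411/34 = 0 ∩ |EC|² = 7393/272]
4. E_y = -158/17  [line -18·x + 9·y + 3411/34 = 0 ∩ |EC|² = 7393/272]
   → E = (63/68, -158/17)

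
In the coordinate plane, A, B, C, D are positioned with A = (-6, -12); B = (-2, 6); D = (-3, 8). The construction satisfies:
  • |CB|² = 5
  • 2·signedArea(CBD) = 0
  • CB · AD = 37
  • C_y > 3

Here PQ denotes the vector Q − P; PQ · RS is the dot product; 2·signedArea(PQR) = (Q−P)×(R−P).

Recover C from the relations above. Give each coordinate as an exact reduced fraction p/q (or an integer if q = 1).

1. C_x = -1  [2·signedArea(CBD) = 0 ∩ CB · AD = 37]
2. C_y = 4  [2·signedArea(CBD) = 0 ∩ CB · AD = 37]
   → C = (-1, 4)

C = (-1, 4)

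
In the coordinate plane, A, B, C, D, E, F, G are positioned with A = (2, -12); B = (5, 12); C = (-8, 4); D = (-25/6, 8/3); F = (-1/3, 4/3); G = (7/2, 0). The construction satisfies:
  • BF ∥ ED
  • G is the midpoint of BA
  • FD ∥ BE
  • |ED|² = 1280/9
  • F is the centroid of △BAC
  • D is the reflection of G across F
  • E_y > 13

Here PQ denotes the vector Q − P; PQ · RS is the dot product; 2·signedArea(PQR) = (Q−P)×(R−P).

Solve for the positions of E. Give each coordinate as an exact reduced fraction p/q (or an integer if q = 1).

1. E_x = 7/6  [BF ∥ ED ∩ FD ∥ BE]
2. E_y = 40/3  [BF ∥ ED ∩ FD ∥ BE]
   → E = (7/6, 40/3)

E = (7/6, 40/3)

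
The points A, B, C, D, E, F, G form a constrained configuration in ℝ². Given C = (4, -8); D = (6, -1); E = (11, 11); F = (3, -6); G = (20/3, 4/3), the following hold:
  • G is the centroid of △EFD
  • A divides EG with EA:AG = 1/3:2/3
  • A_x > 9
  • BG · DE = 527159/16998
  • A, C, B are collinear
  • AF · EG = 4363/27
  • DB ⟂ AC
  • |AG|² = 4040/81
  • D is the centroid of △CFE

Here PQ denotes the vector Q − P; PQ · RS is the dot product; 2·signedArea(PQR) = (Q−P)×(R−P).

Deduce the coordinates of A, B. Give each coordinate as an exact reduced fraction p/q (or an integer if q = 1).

1. A_x = 86/9  [A divides EG with EA:AG = 1/3:2/3]
2. A_y = 70/9  [A divides EG with EA:AG = 1/3:2/3]
   → A = (86/9, 70/9)
3. B_x = 36339/5666  [A, C, B are collinear ∩ DB ⟂ AC]
4. B_y = -6491/5666  [A, C, B are collinear ∩ DB ⟂ AC]
   → B = (36339/5666, -6491/5666)

A = (86/9, 70/9)
B = (36339/5666, -6491/5666)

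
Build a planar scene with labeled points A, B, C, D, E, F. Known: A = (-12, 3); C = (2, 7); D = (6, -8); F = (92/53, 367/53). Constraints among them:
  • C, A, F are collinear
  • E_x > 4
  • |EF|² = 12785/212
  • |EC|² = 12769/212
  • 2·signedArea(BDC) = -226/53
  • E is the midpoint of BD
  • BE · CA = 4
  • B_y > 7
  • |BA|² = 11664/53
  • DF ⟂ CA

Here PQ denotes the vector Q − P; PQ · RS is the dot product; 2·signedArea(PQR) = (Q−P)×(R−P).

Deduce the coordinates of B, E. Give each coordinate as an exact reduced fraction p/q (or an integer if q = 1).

1. B_x = 120/53  [line -15·x + -4·y + 3300/53 = 0 ∩ |BA|² = 11664/53]
2. B_y = 375/53  [line -15·x + -4·y + 3300/53 = 0 ∩ |BA|² = 11664/53]
   → B = (120/53, 375/53)
3. E_x = 219/53  [E is the midpoint of BD]
4. E_y = -49/106  [E is the midpoint of BD]
   → E = (219/53, -49/106)

B = (120/53, 375/53)
E = (219/53, -49/106)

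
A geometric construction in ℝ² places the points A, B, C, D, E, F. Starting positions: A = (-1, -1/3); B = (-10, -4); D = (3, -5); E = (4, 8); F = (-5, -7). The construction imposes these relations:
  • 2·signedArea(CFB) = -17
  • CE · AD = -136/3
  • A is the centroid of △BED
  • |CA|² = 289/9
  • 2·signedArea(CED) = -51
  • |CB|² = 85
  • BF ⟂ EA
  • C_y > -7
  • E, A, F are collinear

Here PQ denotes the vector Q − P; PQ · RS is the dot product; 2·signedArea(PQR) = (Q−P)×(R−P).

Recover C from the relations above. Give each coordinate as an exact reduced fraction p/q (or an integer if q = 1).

C = (-1, -6)

1. C_x = -1  [CE · AD = -136/3 ∩ 2·signedArea(CED) = -51]
2. C_y = -6  [CE · AD = -136/3 ∩ 2·signedArea(CED) = -51]
   → C = (-1, -6)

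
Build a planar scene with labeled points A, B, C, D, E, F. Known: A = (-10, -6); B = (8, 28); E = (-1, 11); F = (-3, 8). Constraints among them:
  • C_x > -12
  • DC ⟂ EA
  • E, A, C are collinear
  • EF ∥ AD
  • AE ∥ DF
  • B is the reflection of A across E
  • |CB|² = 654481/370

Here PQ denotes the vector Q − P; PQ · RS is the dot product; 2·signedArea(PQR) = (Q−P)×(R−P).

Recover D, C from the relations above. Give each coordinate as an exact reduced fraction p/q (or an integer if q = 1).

1. D_x = -12  [AE ∥ DF ∩ EF ∥ AD]
2. D_y = -9  [AE ∥ DF ∩ EF ∥ AD]
   → D = (-12, -9)
3. C_x = -4321/370  [E, A, C are collinear ∩ DC ⟂ EA]
4. C_y = -3393/370  [E, A, C are collinear ∩ DC ⟂ EA]
   → C = (-4321/370, -3393/370)

C = (-4321/370, -3393/370)
D = (-12, -9)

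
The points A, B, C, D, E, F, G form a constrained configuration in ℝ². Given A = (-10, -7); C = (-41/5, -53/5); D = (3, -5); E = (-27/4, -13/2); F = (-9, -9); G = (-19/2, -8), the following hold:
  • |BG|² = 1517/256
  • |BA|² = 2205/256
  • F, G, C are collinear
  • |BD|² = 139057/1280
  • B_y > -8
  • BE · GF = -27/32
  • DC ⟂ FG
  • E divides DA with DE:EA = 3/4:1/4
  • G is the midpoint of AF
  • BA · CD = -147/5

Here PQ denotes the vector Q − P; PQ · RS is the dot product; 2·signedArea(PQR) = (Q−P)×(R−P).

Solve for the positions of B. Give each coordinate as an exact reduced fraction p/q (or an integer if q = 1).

B = (-569/80, -301/40)

1. B_x = -569/80  [BA · CD = -147/5 ∩ BE · GF = -27/32]
2. B_y = -301/40  [BA · CD = -147/5 ∩ BE · GF = -27/32]
   → B = (-569/80, -301/40)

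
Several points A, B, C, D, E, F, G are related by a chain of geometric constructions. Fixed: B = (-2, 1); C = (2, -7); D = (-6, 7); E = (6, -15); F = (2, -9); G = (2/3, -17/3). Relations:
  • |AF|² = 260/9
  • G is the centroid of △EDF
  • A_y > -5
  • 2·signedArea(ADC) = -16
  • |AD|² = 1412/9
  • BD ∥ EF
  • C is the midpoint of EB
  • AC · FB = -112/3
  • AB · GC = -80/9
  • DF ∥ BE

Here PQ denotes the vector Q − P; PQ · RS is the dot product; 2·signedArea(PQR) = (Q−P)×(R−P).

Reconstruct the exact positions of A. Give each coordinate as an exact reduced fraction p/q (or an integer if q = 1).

1. A_x = -2/3  [AC · FB = -112/3 ∩ AB · GC = -80/9]
2. A_y = -13/3  [AC · FB = -112/3 ∩ AB · GC = -80/9]
   → A = (-2/3, -13/3)

A = (-2/3, -13/3)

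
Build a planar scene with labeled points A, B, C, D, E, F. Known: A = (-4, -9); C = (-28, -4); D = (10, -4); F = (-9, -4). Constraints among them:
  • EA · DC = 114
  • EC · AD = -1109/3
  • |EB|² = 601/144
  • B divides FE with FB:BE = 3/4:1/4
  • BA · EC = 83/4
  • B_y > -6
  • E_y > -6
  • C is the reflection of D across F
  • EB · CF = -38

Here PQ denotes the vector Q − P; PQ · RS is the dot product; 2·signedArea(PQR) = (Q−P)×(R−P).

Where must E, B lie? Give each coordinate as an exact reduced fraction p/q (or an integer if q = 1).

B = (-3, -21/4)
E = (-1, -17/3)

1. E_x = -1  [EA · DC = 114 ∩ EC · AD = -1109/3]
2. E_y = -17/3  [EA · DC = 114 ∩ EC · AD = -1109/3]
   → E = (-1, -17/3)
3. B_x = -3  [EB · CF = -38 ∩ B divides FE with FB:BE = 3/4:1/4]
4. B_y = -21/4  [EB · CF = -38 ∩ B divides FE with FB:BE = 3/4:1/4]
   → B = (-3, -21/4)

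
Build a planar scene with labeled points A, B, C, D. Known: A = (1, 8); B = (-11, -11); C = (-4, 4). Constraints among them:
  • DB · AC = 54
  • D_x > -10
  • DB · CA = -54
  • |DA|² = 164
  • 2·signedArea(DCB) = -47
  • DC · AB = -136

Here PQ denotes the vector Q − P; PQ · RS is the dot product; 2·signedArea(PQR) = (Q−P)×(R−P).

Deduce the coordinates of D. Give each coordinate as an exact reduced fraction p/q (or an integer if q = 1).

1. D_x = -9  [2·signedArea(DCB) = -47 ∩ DB · AC = 54]
2. D_y = 0  [2·signedArea(DCB) = -47 ∩ DB · AC = 54]
   → D = (-9, 0)

D = (-9, 0)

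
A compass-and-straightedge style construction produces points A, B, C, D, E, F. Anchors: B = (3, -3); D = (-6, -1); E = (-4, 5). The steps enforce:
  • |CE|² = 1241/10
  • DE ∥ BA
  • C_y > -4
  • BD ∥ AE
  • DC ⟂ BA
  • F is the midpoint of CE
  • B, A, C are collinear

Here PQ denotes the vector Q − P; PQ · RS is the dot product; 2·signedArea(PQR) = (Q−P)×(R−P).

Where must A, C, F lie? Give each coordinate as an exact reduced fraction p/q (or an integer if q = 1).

1. A_x = 5  [BD ∥ AE ∩ DE ∥ BA]
2. A_y = 3  [BD ∥ AE ∩ DE ∥ BA]
   → A = (5, 3)
3. C_x = 27/10  [B, A, C are collinear ∩ DC ⟂ BA]
4. C_y = -39/10  [B, A, C are collinear ∩ DC ⟂ BA]
   → C = (27/10, -39/10)
5. F_x = -13/20  [F is the midpoint of CE]
6. F_y = 11/20  [F is the midpoint of CE]
   → F = (-13/20, 11/20)

A = (5, 3)
C = (27/10, -39/10)
F = (-13/20, 11/20)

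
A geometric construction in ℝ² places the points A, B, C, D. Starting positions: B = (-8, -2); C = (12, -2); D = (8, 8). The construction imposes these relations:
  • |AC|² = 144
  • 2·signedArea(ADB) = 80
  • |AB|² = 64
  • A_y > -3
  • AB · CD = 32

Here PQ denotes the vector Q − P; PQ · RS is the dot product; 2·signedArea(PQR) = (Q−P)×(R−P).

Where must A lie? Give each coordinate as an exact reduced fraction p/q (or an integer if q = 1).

1. A_x = 0  [2·signedArea(ADB) = 80 ∩ AB · CD = 32]
2. A_y = -2  [2·signedArea(ADB) = 80 ∩ AB · CD = 32]
   → A = (0, -2)

A = (0, -2)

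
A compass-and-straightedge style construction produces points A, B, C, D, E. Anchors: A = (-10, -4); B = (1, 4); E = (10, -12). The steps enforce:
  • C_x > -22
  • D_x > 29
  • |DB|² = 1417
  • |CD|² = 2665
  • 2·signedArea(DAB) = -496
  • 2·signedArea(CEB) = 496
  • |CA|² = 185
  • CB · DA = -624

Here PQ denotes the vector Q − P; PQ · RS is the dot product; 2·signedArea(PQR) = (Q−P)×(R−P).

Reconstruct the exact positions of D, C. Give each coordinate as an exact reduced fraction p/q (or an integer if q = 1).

1. D_x = 30  [line -8·x + 11·y + 460 = 0 ∩ |DB|² = 1417]
2. D_y = -20  [line -8·x + 11·y + 460 = 0 ∩ |DB|² = 1417]
   → D = (30, -20)
3. C_x = -21  [CB · DA = -624 ∩ 2·signedArea(CEB) = 496]
4. C_y = -12  [CB · DA = -624 ∩ 2·signedArea(CEB) = 496]
   → C = (-21, -12)

C = (-21, -12)
D = (30, -20)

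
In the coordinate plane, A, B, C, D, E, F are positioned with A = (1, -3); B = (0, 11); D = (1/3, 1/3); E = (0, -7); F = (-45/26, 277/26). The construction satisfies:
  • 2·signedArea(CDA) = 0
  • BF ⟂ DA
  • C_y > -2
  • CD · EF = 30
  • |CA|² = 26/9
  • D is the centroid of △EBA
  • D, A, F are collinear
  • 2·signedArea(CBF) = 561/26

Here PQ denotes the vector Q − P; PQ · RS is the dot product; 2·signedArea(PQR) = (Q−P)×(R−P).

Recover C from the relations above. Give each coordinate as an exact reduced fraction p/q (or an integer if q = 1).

C = (2/3, -4/3)

1. C_x = 2/3  [2·signedArea(CDA) = 0 ∩ 2·signedArea(CBF) = 561/26]
2. C_y = -4/3  [2·signedArea(CDA) = 0 ∩ 2·signedArea(CBF) = 561/26]
   → C = (2/3, -4/3)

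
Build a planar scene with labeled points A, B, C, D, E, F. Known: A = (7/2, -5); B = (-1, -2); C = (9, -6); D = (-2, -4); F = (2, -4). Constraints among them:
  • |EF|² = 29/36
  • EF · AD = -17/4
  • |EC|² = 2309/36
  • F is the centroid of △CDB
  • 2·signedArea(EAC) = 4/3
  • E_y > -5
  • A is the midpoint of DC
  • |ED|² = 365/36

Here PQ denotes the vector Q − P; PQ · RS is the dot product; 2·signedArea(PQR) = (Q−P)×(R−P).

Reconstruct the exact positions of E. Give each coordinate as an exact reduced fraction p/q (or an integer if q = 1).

E = (7/6, -13/3)

1. E_x = 7/6  [EF · AD = -17/4 ∩ 2·signedArea(EAC) = 4/3]
2. E_y = -13/3  [EF · AD = -17/4 ∩ 2·signedArea(EAC) = 4/3]
   → E = (7/6, -13/3)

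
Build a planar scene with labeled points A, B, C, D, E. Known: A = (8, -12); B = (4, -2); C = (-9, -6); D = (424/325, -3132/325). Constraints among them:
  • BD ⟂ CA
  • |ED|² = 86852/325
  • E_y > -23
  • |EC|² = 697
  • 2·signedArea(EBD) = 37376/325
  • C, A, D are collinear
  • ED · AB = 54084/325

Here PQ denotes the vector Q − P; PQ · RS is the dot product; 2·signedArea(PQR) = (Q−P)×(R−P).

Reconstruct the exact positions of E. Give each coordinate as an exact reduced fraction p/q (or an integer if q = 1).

E = (12, -22)

1. E_x = 12  [ED · AB = 54084/325 ∩ 2·signedArea(EBD) = 37376/325]
2. E_y = -22  [ED · AB = 54084/325 ∩ 2·signedArea(EBD) = 37376/325]
   → E = (12, -22)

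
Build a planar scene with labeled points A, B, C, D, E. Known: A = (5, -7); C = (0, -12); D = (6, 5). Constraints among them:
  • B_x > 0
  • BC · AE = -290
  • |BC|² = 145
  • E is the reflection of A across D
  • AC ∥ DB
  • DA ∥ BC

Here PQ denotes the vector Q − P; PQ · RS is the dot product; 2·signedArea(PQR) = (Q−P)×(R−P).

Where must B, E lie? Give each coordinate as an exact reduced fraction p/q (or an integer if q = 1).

1. B_x = 1  [DA ∥ BC ∩ AC ∥ DB]
2. B_y = 0  [DA ∥ BC ∩ AC ∥ DB]
   → B = (1, 0)
3. E_x = 7  [E is the reflection of A across D]
4. E_y = 17  [E is the reflection of A across D]
   → E = (7, 17)

B = (1, 0)
E = (7, 17)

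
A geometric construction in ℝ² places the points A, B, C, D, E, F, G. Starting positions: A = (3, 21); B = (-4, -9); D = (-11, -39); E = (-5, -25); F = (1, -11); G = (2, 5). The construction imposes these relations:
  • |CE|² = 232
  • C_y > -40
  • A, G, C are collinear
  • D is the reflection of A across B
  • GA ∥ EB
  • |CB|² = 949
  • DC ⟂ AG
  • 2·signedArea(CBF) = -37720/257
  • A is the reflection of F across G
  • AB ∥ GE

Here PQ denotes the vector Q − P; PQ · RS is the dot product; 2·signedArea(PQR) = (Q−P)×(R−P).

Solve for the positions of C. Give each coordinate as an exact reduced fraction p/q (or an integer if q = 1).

C = (-203/257, -10187/257)

1. C_x = -203/257  [A, G, C are collinear ∩ DC ⟂ AG]
2. C_y = -10187/257  [A, G, C are collinear ∩ DC ⟂ AG]
   → C = (-203/257, -10187/257)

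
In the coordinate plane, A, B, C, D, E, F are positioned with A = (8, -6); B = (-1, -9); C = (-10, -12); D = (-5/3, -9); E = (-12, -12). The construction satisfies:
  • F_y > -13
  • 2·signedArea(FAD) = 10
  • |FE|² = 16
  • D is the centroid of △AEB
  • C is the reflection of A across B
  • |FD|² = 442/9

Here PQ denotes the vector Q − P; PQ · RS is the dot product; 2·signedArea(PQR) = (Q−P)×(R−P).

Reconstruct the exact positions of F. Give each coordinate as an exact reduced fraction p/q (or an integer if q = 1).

F = (-8, -12)

1. F_x = -8  [line 3·x + -29/3·y + -92 = 0 ∩ |FE|² = 16]
2. F_y = -12  [line 3·x + -29/3·y + -92 = 0 ∩ |FE|² = 16]
   → F = (-8, -12)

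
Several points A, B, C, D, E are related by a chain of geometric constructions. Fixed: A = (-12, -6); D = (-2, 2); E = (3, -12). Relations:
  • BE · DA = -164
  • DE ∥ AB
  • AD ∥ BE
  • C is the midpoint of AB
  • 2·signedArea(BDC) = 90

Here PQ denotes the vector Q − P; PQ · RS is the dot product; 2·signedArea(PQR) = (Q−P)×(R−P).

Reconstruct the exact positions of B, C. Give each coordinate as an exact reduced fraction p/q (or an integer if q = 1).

B = (-7, -20)
C = (-19/2, -13)

1. B_x = -7  [AD ∥ BE ∩ DE ∥ AB]
2. B_y = -20  [AD ∥ BE ∩ DE ∥ AB]
   → B = (-7, -20)
3. C_x = -19/2  [C is the midpoint of AB]
4. C_y = -13  [C is the midpoint of AB]
   → C = (-19/2, -13)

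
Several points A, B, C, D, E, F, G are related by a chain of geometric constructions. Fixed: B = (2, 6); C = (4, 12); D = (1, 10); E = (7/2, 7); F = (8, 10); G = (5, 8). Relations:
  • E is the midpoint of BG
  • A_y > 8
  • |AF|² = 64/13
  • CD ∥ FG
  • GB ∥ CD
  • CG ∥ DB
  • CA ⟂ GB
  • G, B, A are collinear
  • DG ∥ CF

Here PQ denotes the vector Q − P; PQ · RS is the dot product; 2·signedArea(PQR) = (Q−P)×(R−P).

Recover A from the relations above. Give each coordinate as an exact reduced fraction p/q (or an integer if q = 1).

1. A_x = 80/13  [G, B, A are collinear ∩ CA ⟂ GB]
2. A_y = 114/13  [G, B, A are collinear ∩ CA ⟂ GB]
   → A = (80/13, 114/13)

A = (80/13, 114/13)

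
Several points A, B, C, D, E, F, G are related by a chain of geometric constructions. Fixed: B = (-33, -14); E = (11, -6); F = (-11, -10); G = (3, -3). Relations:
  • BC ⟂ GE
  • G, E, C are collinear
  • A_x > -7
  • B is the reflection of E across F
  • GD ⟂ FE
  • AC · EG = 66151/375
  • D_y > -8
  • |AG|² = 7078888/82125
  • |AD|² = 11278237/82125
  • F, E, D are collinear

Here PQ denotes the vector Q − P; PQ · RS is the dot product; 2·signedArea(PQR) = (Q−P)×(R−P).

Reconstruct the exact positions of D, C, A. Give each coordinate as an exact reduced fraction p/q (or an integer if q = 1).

A = (-165721/27375, -25847/27375)
C = (-1821/73, 546/73)
D = (473/125, -914/125)

1. D_x = 473/125  [F, E, D are collinear ∩ GD ⟂ FE]
2. D_y = -914/125  [F, E, D are collinear ∩ GD ⟂ FE]
   → D = (473/125, -914/125)
3. C_x = -1821/73  [G, E, C are collinear ∩ BC ⟂ GE]
4. C_y = 546/73  [G, E, C are collinear ∩ BC ⟂ GE]
   → C = (-1821/73, 546/73)
5. A_x = -165721/27375  [line 8·x + -3·y + 17099/375 = 0 ∩ |AD|² = 11278237/82125]
6. A_y = -25847/27375  [line 8·x + -3·y + 17099/375 = 0 ∩ |AD|² = 11278237/82125]
   → A = (-165721/27375, -25847/27375)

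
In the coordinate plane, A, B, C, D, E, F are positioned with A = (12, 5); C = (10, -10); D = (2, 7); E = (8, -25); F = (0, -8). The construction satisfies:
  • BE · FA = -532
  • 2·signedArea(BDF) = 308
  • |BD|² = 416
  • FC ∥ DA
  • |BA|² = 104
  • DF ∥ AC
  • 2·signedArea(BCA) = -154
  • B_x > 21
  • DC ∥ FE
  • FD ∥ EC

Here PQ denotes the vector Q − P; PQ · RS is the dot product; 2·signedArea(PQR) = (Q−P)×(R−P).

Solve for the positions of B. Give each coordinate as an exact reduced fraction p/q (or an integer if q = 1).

B = (22, 3)

1. B_x = 22  [2·signedArea(BDF) = 308 ∩ BE · FA = -532]
2. B_y = 3  [2·signedArea(BDF) = 308 ∩ BE · FA = -532]
   → B = (22, 3)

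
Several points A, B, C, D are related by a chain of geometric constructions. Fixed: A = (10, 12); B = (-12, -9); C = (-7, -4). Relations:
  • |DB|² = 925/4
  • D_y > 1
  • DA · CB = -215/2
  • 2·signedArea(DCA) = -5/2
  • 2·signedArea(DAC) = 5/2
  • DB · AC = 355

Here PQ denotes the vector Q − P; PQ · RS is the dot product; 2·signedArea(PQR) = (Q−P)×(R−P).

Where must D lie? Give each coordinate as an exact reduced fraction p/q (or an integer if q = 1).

1. D_x = -1  [2·signedArea(DCA) = -5/2 ∩ DA · CB = -215/2]
2. D_y = 3/2  [2·signedArea(DCA) = -5/2 ∩ DA · CB = -215/2]
   → D = (-1, 3/2)

D = (-1, 3/2)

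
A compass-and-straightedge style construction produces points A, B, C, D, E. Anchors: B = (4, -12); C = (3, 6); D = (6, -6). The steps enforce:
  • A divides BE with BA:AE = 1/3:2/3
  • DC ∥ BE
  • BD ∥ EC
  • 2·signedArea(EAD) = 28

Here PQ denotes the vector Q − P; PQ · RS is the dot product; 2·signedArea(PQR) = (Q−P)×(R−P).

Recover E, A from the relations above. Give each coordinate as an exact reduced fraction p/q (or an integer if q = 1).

1. E_x = 1  [BD ∥ EC ∩ DC ∥ BE]
2. E_y = 0  [BD ∥ EC ∩ DC ∥ BE]
   → E = (1, 0)
3. A_x = 3  [A divides BE with BA:AE = 1/3:2/3]
4. A_y = -8  [A divides BE with BA:AE = 1/3:2/3]
   → A = (3, -8)

A = (3, -8)
E = (1, 0)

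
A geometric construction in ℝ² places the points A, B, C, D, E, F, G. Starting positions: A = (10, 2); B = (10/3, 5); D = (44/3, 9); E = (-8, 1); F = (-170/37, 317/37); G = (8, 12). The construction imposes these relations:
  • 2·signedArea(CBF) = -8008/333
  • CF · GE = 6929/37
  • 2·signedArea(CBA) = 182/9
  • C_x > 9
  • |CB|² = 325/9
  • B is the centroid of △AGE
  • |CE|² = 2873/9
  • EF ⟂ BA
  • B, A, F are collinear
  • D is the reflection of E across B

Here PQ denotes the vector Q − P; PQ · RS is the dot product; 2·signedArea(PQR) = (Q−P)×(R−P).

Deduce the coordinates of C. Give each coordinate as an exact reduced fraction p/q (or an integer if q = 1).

1. C_x = 28/3  [2·signedArea(CBA) = 182/9 ∩ CF · GE = 6929/37]
2. C_y = 16/3  [2·signedArea(CBA) = 182/9 ∩ CF · GE = 6929/37]
   → C = (28/3, 16/3)

C = (28/3, 16/3)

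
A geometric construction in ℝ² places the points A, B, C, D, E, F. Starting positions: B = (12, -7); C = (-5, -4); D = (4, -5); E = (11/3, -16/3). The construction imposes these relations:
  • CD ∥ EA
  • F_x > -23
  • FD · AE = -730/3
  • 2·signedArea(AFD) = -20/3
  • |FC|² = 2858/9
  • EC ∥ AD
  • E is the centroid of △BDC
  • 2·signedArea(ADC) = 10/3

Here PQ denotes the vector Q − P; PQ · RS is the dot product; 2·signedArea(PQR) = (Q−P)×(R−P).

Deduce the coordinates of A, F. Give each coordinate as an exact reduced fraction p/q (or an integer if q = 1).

A = (38/3, -19/3)
F = (-68/3, -5/3)

1. A_x = 38/3  [EC ∥ AD ∩ CD ∥ EA]
2. A_y = -19/3  [EC ∥ AD ∩ CD ∥ EA]
   → A = (38/3, -19/3)
3. F_x = -68/3  [FD · AE = -730/3 ∩ 2·signedArea(AFD) = -20/3]
4. F_y = -5/3  [FD · AE = -730/3 ∩ 2·signedArea(AFD) = -20/3]
   → F = (-68/3, -5/3)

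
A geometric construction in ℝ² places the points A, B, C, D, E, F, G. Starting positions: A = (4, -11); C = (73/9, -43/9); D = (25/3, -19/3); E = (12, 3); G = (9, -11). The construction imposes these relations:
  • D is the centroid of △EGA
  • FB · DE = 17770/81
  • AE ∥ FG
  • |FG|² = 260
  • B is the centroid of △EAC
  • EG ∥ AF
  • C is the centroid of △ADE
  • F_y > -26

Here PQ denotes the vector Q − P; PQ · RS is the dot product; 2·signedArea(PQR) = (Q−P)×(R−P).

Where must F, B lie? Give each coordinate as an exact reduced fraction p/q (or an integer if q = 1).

B = (217/27, -115/27)
F = (1, -25)

1. F_x = 1  [AE ∥ FG ∩ EG ∥ AF]
2. F_y = -25  [AE ∥ FG ∩ EG ∥ AF]
   → F = (1, -25)
3. B_x = 217/27  [B is the centroid of △EAC]
4. B_y = -115/27  [B is the centroid of △EAC]
   → B = (217/27, -115/27)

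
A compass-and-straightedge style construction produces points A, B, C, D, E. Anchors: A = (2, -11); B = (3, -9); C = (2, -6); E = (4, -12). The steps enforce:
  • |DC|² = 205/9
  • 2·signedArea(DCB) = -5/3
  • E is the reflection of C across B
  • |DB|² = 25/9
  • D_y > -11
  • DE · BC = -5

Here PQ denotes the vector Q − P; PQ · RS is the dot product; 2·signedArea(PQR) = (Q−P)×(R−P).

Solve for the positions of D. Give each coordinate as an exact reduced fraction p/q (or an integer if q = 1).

1. D_x = 3  [DE · BC = -5 ∩ 2·signedArea(DCB) = -5/3]
2. D_y = -32/3  [DE · BC = -5 ∩ 2·signedArea(DCB) = -5/3]
   → D = (3, -32/3)

D = (3, -32/3)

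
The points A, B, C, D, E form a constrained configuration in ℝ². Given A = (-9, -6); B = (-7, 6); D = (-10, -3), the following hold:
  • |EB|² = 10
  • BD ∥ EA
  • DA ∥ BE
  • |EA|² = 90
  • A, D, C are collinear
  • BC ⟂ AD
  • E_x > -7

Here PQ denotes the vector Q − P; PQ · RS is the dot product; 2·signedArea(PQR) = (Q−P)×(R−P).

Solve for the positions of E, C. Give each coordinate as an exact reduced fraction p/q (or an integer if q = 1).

C = (-62/5, 21/5)
E = (-6, 3)

1. E_x = -6  [BD ∥ EA ∩ DA ∥ BE]
2. E_y = 3  [BD ∥ EA ∩ DA ∥ BE]
   → E = (-6, 3)
3. C_x = -62/5  [A, D, C are collinear ∩ BC ⟂ AD]
4. C_y = 21/5  [A, D, C are collinear ∩ BC ⟂ AD]
   → C = (-62/5, 21/5)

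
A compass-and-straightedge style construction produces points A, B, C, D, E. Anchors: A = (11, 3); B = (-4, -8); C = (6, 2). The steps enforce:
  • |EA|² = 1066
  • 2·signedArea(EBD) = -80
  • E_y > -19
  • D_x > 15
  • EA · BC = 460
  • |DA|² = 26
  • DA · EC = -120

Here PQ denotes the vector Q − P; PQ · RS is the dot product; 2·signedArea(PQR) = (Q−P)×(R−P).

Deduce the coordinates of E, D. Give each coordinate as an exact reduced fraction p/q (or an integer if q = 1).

D = (16, 4)
E = (-14, -18)

1. E_x = -14  [line -10·x + -10·y + -320 = 0 ∩ |EA|² = 1066]
2. E_y = -18  [line -10·x + -10·y + -320 = 0 ∩ |EA|² = 1066]
   → E = (-14, -18)
3. D_x = 16  [2·signedArea(EBD) = -80 ∩ DA · EC = -120]
4. D_y = 4  [2·signedArea(EBD) = -80 ∩ DA · EC = -120]
   → D = (16, 4)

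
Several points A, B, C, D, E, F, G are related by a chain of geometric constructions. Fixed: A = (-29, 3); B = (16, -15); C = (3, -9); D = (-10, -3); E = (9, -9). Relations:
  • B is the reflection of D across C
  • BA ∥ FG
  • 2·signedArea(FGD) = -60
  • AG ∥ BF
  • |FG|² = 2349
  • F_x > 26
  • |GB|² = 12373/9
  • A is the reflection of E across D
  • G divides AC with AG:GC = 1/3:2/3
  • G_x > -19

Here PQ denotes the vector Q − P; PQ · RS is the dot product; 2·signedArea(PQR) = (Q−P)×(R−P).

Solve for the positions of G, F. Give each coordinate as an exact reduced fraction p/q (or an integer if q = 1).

1. G_x = -55/3  [G divides AC with AG:GC = 1/3:2/3]
2. G_y = -1  [G divides AC with AG:GC = 1/3:2/3]
   → G = (-55/3, -1)
3. F_x = 80/3  [BA ∥ FG ∩ AG ∥ BF]
4. F_y = -19  [BA ∥ FG ∩ AG ∥ BF]
   → F = (80/3, -19)

F = (80/3, -19)
G = (-55/3, -1)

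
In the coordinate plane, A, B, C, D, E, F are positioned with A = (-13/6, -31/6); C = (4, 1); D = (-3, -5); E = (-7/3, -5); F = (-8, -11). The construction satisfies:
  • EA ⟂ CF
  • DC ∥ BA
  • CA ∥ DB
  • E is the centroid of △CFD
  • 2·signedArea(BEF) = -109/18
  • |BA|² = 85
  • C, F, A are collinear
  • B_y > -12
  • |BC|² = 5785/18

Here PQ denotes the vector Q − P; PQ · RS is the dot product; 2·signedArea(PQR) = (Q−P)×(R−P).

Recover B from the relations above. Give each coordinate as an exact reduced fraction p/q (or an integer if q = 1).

1. B_x = -55/6  [DC ∥ BA ∩ CA ∥ DB]
2. B_y = -67/6  [DC ∥ BA ∩ CA ∥ DB]
   → B = (-55/6, -67/6)

B = (-55/6, -67/6)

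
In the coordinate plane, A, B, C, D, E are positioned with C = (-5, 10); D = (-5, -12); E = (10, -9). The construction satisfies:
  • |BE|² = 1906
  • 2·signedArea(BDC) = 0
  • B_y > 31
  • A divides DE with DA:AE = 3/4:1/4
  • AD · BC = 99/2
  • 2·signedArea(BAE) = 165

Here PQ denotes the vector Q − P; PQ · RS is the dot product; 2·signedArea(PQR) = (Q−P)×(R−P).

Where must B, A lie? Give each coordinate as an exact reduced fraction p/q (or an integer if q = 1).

1. B_x = -5  [2·signedArea(BDC) = 0]
2. B_y = 32  [|BE|² = 1906]
   → B = (-5, 32)
3. A_x = 25/4  [A divides DE with DA:AE = 3/4:1/4]
4. A_y = -39/4  [A divides DE with DA:AE = 3/4:1/4]
   → A = (25/4, -39/4)

A = (25/4, -39/4)
B = (-5, 32)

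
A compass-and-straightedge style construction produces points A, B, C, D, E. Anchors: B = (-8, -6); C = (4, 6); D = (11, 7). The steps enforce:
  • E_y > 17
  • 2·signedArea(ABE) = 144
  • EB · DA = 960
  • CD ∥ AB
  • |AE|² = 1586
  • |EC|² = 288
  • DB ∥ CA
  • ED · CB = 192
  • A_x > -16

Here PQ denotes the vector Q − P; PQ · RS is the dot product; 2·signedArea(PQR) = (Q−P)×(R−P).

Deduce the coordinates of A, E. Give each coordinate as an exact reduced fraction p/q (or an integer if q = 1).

1. A_x = -15  [CD ∥ AB ∩ DB ∥ CA]
2. A_y = -7  [CD ∥ AB ∩ DB ∥ CA]
   → A = (-15, -7)
3. E_x = 16  [EB · DA = 960 ∩ 2·signedArea(ABE) = 144]
4. E_y = 18  [EB · DA = 960 ∩ 2·signedArea(ABE) = 144]
   → E = (16, 18)

A = (-15, -7)
E = (16, 18)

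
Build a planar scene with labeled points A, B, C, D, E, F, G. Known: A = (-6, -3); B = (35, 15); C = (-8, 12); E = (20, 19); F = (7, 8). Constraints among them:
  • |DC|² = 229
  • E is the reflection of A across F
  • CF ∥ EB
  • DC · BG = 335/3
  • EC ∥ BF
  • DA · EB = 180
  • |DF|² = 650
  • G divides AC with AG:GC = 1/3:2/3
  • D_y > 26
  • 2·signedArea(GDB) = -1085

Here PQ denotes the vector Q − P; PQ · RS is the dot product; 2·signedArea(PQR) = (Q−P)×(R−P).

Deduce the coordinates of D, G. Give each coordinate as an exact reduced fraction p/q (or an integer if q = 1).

1. D_x = -10  [line -15·x + 4·y + -258 = 0 ∩ |DF|² = 650]
2. D_y = 27  [line -15·x + 4·y + -258 = 0 ∩ |DF|² = 650]
   → D = (-10, 27)
3. G_x = -20/3  [G divides AC with AG:GC = 1/3:2/3]
4. G_y = 2  [G divides AC with AG:GC = 1/3:2/3]
   → G = (-20/3, 2)

D = (-10, 27)
G = (-20/3, 2)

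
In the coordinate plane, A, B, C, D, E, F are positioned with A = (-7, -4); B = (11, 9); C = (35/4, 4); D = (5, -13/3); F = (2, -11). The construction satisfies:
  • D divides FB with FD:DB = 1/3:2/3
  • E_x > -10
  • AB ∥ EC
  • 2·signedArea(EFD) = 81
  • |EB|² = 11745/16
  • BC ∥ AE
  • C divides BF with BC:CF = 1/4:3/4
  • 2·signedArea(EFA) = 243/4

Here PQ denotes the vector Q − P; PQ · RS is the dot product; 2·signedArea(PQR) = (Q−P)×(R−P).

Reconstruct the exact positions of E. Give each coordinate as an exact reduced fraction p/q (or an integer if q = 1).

E = (-37/4, -9)

1. E_x = -37/4  [AB ∥ EC ∩ BC ∥ AE]
2. E_y = -9  [AB ∥ EC ∩ BC ∥ AE]
   → E = (-37/4, -9)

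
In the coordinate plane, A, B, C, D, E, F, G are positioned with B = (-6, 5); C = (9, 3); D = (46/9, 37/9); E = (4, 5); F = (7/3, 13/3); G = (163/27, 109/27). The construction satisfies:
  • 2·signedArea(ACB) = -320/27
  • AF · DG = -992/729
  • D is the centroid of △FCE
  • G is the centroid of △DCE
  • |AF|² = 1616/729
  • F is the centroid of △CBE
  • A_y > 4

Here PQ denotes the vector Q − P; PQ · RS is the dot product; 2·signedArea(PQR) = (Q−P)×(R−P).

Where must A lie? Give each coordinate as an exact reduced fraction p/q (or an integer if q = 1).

1. A_x = 103/27  [2·signedArea(ACB) = -320/27 ∩ AF · DG = -992/729]
2. A_y = 121/27  [2·signedArea(ACB) = -320/27 ∩ AF · DG = -992/729]
   → A = (103/27, 121/27)

A = (103/27, 121/27)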